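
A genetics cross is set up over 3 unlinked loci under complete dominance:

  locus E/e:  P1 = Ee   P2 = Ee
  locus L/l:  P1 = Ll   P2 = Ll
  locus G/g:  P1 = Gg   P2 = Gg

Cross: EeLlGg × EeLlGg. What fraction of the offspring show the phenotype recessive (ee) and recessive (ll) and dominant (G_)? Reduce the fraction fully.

EeLlGg gametes: ELG×1, ELg×1, ElG×1, Elg×1, eLG×1, eLg×1, elG×1, elg×1
EeLlGg gametes: ELG×1, ELg×1, ElG×1, Elg×1, eLG×1, eLg×1, elG×1, elg×1
EeLlGg×EeLlGg grid (8·8=64): EELLGG=1 EELLGg=2 EELLgg=1 EELlGG=2 EELlGg=4 EELlgg=2 EEllGG=1 EEllGg=2 EEllgg=1 EeLLGG=2 EeLLGg=4 EeLLgg=2 EeLlGG=4 EeLlGg=8 EeLlgg=4 EellGG=2 EellGg=4 Eellgg=2 eeLLGG=1 eeLLGg=2 eeLLgg=1 eeLlGG=2 eeLlGg=4 eeLlgg=2 eellGG=1 eellGg=2 eellgg=1
ee ll G_ hits 3/64; gcd=1; 3÷1/64÷1 = 3/64

P(ee ll G_) = 3/64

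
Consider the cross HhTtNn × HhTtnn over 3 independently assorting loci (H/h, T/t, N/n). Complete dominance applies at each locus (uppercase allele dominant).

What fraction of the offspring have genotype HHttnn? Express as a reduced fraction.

HhTtNn gametes: HTN×1, HTn×1, HtN×1, Htn×1, hTN×1, hTn×1, htN×1, htn×1
HhTtnn gametes: HTn×2, Htn×2, hTn×2, htn×2
HhTtNn×HhTtnn grid (8·8=64): HHTTNn=2 HHTTnn=2 HHTtNn=4 HHTtnn=4 HHttNn=2 HHttnn=2 HhTTNn=4 HhTTnn=4 HhTtNn=8 HhTtnn=8 HhttNn=4 Hhttnn=4 hhTTNn=2 hhTTnn=2 hhTtNn=4 hhTtnn=4 hhttNn=2 hhttnn=2
HHttnn hits 2/64; gcd=2; 2÷2/64÷2 = 1/32

P(HHttnn) = 1/32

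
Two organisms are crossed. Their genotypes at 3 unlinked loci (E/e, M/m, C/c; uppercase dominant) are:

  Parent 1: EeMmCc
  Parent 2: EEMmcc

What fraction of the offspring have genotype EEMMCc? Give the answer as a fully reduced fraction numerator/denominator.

P(EEMMCc) = 1/16

EeMmCc gametes: EMC×1, EMc×1, EmC×1, Emc×1, eMC×1, eMc×1, emC×1, emc×1
EEMmcc gametes: EMc×4, Emc×4
EeMmCc×EEMmcc grid (8·8=64): EEMMCc=4 EEMMcc=4 EEMmCc=8 EEMmcc=8 EEmmCc=4 EEmmcc=4 EeMMCc=4 EeMMcc=4 EeMmCc=8 EeMmcc=8 EemmCc=4 Eemmcc=4
EEMMCc hits 4/64; gcd=4; 4÷4/64÷4 = 1/16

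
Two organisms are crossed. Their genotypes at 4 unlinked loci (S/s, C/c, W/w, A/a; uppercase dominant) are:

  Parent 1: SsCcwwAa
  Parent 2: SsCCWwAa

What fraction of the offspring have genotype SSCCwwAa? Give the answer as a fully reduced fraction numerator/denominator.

P(SSCCwwAa) = 1/32

SsCcwwAa gametes: SCwA×2, SCwa×2, ScwA×2, Scwa×2, sCwA×2, sCwa×2, scwA×2, scwa×2
SsCCWwAa gametes: SCWA×2, SCWa×2, SCwA×2, SCwa×2, sCWA×2, sCWa×2, sCwA×2, sCwa×2
SsCcwwAa×SsCCWwAa grid (16·16=256): SSCCWwAA=4 SSCCWwAa=8 SSCCWwaa=4 SSCCwwAA=4 SSCCwwAa=8 SSCCwwaa=4 SSCcWwAA=4 SSCcWwAa=8 SSCcWwaa=4 SSCcwwAA=4 SSCcwwAa=8 SSCcwwaa=4 SsCCWwAA=8 SsCCWwAa=16 SsCCWwaa=8 SsCCwwAA=8 SsCCwwAa=16 SsCCwwaa=8 SsCcWwAA=8 SsCcWwAa=16 SsCcWwaa=8 SsCcwwAA=8 SsCcwwAa=16 SsCcwwaa=8 ssCCWwAA=4 ssCCWwAa=8 ssCCWwaa=4 ssCCwwAA=4 ssCCwwAa=8 ssCCwwaa=4 ssCcWwAA=4 ssCcWwAa=8 ssCcWwaa=4 ssCcwwAA=4 ssCcwwAa=8 ssCcwwaa=4
SSCCwwAa hits 8/256; gcd=8; 8÷8/256÷8 = 1/32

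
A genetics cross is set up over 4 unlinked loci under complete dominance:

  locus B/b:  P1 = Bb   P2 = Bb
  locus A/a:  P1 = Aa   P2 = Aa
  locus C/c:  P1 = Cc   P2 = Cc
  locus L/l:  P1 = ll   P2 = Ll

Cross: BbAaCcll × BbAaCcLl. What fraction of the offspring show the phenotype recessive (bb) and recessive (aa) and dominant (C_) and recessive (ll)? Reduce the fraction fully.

BbAaCcll gametes: BACl×2, BAcl×2, BaCl×2, Bacl×2, bACl×2, bAcl×2, baCl×2, bacl×2
BbAaCcLl gametes: BACL×1, BACl×1, BAcL×1, BAcl×1, BaCL×1, BaCl×1, BacL×1, Bacl×1, bACL×1, bACl×1, bAcL×1, bAcl×1, baCL×1, baCl×1, bacL×1, bacl×1
BbAaCcll×BbAaCcLl grid (16·16=256): BBAACCLl=2 BBAACCll=2 BBAACcLl=4 BBAACcll=4 BBAAccLl=2 BBAAccll=2 BBAaCCLl=4 BBAaCCll=4 BBAaCcLl=8 BBAaCcll=8 BBAaccLl=4 BBAaccll=4 BBaaCCLl=2 BBaaCCll=2 BBaaCcLl=4 BBaaCcll=4 BBaaccLl=2 BBaaccll=2 BbAACCLl=4 BbAACCll=4 BbAACcLl=8 BbAACcll=8 BbAAccLl=4 BbAAccll=4 BbAaCCLl=8 BbAaCCll=8 BbAaCcLl=16 BbAaCcll=16 BbAaccLl=8 BbAaccll=8 BbaaCCLl=4 BbaaCCll=4 BbaaCcLl=8 BbaaCcll=8 BbaaccLl=4 Bbaaccll=4 bbAACCLl=2 bbAACCll=2 bbAACcLl=4 bbAACcll=4 bbAAccLl=2 bbAAccll=2 bbAaCCLl=4 bbAaCCll=4 bbAaCcLl=8 bbAaCcll=8 bbAaccLl=4 bbAaccll=4 bbaaCCLl=2 bbaaCCll=2 bbaaCcLl=4 bbaaCcll=4 bbaaccLl=2 bbaaccll=2
bb aa C_ ll hits 6/256; gcd=2; 6÷2/256÷2 = 3/128

P(bb aa C_ ll) = 3/128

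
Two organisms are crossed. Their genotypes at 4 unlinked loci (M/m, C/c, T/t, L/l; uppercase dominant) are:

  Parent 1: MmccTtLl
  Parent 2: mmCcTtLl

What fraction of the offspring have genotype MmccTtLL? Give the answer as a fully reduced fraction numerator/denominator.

MmccTtLl gametes: McTL×2, McTl×2, MctL×2, Mctl×2, mcTL×2, mcTl×2, mctL×2, mctl×2
mmCcTtLl gametes: mCTL×2, mCTl×2, mCtL×2, mCtl×2, mcTL×2, mcTl×2, mctL×2, mctl×2
MmccTtLl×mmCcTtLl grid (16·16=256): MmCcTTLL=4 MmCcTTLl=8 MmCcTTll=4 MmCcTtLL=8 MmCcTtLl=16 MmCcTtll=8 MmCcttLL=4 MmCcttLl=8 MmCcttll=4 MmccTTLL=4 MmccTTLl=8 MmccTTll=4 MmccTtLL=8 MmccTtLl=16 MmccTtll=8 MmccttLL=4 MmccttLl=8 Mmccttll=4 mmCcTTLL=4 mmCcTTLl=8 mmCcTTll=4 mmCcTtLL=8 mmCcTtLl=16 mmCcTtll=8 mmCcttLL=4 mmCcttLl=8 mmCcttll=4 mmccTTLL=4 mmccTTLl=8 mmccTTll=4 mmccTtLL=8 mmccTtLl=16 mmccTtll=8 mmccttLL=4 mmccttLl=8 mmccttll=4
MmccTtLL hits 8/256; gcd=8; 8÷8/256÷8 = 1/32

P(MmccTtLL) = 1/32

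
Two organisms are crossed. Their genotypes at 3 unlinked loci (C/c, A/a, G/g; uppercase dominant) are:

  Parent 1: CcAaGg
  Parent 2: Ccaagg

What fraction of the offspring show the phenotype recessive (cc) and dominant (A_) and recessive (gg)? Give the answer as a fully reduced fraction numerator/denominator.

P(cc A_ gg) = 1/16

CcAaGg gametes: CAG×1, CAg×1, CaG×1, Cag×1, cAG×1, cAg×1, caG×1, cag×1
Ccaagg gametes: Cag×4, cag×4
CcAaGg×Ccaagg grid (8·8=64): CCAaGg=4 CCAagg=4 CCaaGg=4 CCaagg=4 CcAaGg=8 CcAagg=8 CcaaGg=8 Ccaagg=8 ccAaGg=4 ccAagg=4 ccaaGg=4 ccaagg=4
cc A_ gg hits 4/64; gcd=4; 4÷4/64÷4 = 1/16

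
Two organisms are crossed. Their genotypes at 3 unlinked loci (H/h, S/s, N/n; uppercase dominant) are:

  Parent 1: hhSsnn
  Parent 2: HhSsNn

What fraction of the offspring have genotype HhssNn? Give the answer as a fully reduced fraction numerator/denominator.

P(HhssNn) = 1/16

hhSsnn gametes: hSn×4, hsn×4
HhSsNn gametes: HSN×1, HSn×1, HsN×1, Hsn×1, hSN×1, hSn×1, hsN×1, hsn×1
hhSsnn×HhSsNn grid (8·8=64): HhSSNn=4 HhSSnn=4 HhSsNn=8 HhSsnn=8 HhssNn=4 Hhssnn=4 hhSSNn=4 hhSSnn=4 hhSsNn=8 hhSsnn=8 hhssNn=4 hhssnn=4
HhssNn hits 4/64; gcd=4; 4÷4/64÷4 = 1/16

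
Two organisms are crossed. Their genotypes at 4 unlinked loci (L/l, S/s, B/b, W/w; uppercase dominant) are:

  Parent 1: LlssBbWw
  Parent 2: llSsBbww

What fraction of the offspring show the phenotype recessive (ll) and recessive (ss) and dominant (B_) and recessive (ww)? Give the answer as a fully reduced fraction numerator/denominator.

P(ll ss B_ ww) = 3/32

LlssBbWw gametes: LsBW×2, LsBw×2, LsbW×2, Lsbw×2, lsBW×2, lsBw×2, lsbW×2, lsbw×2
llSsBbww gametes: lSBw×4, lSbw×4, lsBw×4, lsbw×4
LlssBbWw×llSsBbww grid (16·16=256): LlSsBBWw=8 LlSsBBww=8 LlSsBbWw=16 LlSsBbww=16 LlSsbbWw=8 LlSsbbww=8 LlssBBWw=8 LlssBBww=8 LlssBbWw=16 LlssBbww=16 LlssbbWw=8 Llssbbww=8 llSsBBWw=8 llSsBBww=8 llSsBbWw=16 llSsBbww=16 llSsbbWw=8 llSsbbww=8 llssBBWw=8 llssBBww=8 llssBbWw=16 llssBbww=16 llssbbWw=8 llssbbww=8
ll ss B_ ww hits 24/256; gcd=8; 24÷8/256÷8 = 3/32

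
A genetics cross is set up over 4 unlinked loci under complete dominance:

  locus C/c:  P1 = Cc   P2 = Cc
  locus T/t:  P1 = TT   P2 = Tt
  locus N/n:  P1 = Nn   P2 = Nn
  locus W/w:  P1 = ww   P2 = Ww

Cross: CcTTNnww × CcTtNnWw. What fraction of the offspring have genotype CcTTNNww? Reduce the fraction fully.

CcTTNnww gametes: CTNw×4, CTnw×4, cTNw×4, cTnw×4
CcTtNnWw gametes: CTNW×1, CTNw×1, CTnW×1, CTnw×1, CtNW×1, CtNw×1, CtnW×1, Ctnw×1, cTNW×1, cTNw×1, cTnW×1, cTnw×1, ctNW×1, ctNw×1, ctnW×1, ctnw×1
CcTTNnww×CcTtNnWw grid (16·16=256): CCTTNNWw=4 CCTTNNww=4 CCTTNnWw=8 CCTTNnww=8 CCTTnnWw=4 CCTTnnww=4 CCTtNNWw=4 CCTtNNww=4 CCTtNnWw=8 CCTtNnww=8 CCTtnnWw=4 CCTtnnww=4 CcTTNNWw=8 CcTTNNww=8 CcTTNnWw=16 CcTTNnww=16 CcTTnnWw=8 CcTTnnww=8 CcTtNNWw=8 CcTtNNww=8 CcTtNnWw=16 CcTtNnww=16 CcTtnnWw=8 CcTtnnww=8 ccTTNNWw=4 ccTTNNww=4 ccTTNnWw=8 ccTTNnww=8 ccTTnnWw=4 ccTTnnww=4 ccTtNNWw=4 ccTtNNww=4 ccTtNnWw=8 ccTtNnww=8 ccTtnnWw=4 ccTtnnww=4
CcTTNNww hits 8/256; gcd=8; 8÷8/256÷8 = 1/32

P(CcTTNNww) = 1/32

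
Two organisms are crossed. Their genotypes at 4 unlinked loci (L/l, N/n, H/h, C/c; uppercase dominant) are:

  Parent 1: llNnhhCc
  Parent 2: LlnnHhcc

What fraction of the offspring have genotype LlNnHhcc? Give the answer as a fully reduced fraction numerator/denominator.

P(LlNnHhcc) = 1/16

llNnhhCc gametes: lNhC×4, lNhc×4, lnhC×4, lnhc×4
LlnnHhcc gametes: LnHc×4, Lnhc×4, lnHc×4, lnhc×4
llNnhhCc×LlnnHhcc grid (16·16=256): LlNnHhCc=16 LlNnHhcc=16 LlNnhhCc=16 LlNnhhcc=16 LlnnHhCc=16 LlnnHhcc=16 LlnnhhCc=16 Llnnhhcc=16 llNnHhCc=16 llNnHhcc=16 llNnhhCc=16 llNnhhcc=16 llnnHhCc=16 llnnHhcc=16 llnnhhCc=16 llnnhhcc=16
LlNnHhcc hits 16/256; gcd=16; 16÷16/256÷16 = 1/16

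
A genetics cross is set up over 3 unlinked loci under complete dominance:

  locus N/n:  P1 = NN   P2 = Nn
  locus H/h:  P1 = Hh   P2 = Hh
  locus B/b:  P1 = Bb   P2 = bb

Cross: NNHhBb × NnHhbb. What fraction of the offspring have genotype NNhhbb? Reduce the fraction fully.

P(NNhhbb) = 1/16

NNHhBb gametes: NHB×2, NHb×2, NhB×2, Nhb×2
NnHhbb gametes: NHb×2, Nhb×2, nHb×2, nhb×2
NNHhBb×NnHhbb grid (8·8=64): NNHHBb=4 NNHHbb=4 NNHhBb=8 NNHhbb=8 NNhhBb=4 NNhhbb=4 NnHHBb=4 NnHHbb=4 NnHhBb=8 NnHhbb=8 NnhhBb=4 Nnhhbb=4
NNhhbb hits 4/64; gcd=4; 4÷4/64÷4 = 1/16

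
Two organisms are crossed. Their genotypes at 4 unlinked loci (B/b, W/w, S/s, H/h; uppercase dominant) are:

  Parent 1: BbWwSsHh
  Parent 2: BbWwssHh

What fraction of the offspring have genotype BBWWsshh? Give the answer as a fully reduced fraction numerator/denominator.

BbWwSsHh gametes: BWSH×1, BWSh×1, BWsH×1, BWsh×1, BwSH×1, BwSh×1, BwsH×1, Bwsh×1, bWSH×1, bWSh×1, bWsH×1, bWsh×1, bwSH×1, bwSh×1, bwsH×1, bwsh×1
BbWwssHh gametes: BWsH×2, BWsh×2, BwsH×2, Bwsh×2, bWsH×2, bWsh×2, bwsH×2, bwsh×2
BbWwSsHh×BbWwssHh grid (16·16=256): BBWWSsHH=2 BBWWSsHh=4 BBWWSshh=2 BBWWssHH=2 BBWWssHh=4 BBWWsshh=2 BBWwSsHH=4 BBWwSsHh=8 BBWwSshh=4 BBWwssHH=4 BBWwssHh=8 BBWwsshh=4 BBwwSsHH=2 BBwwSsHh=4 BBwwSshh=2 BBwwssHH=2 BBwwssHh=4 BBwwsshh=2 BbWWSsHH=4 BbWWSsHh=8 BbWWSshh=4 BbWWssHH=4 BbWWssHh=8 BbWWsshh=4 BbWwSsHH=8 BbWwSsHh=16 BbWwSshh=8 BbWwssHH=8 BbWwssHh=16 BbWwsshh=8 BbwwSsHH=4 BbwwSsHh=8 BbwwSshh=4 BbwwssHH=4 BbwwssHh=8 Bbwwsshh=4 bbWWSsHH=2 bbWWSsHh=4 bbWWSshh=2 bbWWssHH=2 bbWWssHh=4 bbWWsshh=2 bbWwSsHH=4 bbWwSsHh=8 bbWwSshh=4 bbWwssHH=4 bbWwssHh=8 bbWwsshh=4 bbwwSsHH=2 bbwwSsHh=4 bbwwSshh=2 bbwwssHH=2 bbwwssHh=4 bbwwsshh=2
BBWWsshh hits 2/256; gcd=2; 2÷2/256÷2 = 1/128

P(BBWWsshh) = 1/128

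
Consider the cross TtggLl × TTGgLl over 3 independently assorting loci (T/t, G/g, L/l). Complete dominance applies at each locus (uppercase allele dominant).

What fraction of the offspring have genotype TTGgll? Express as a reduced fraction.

P(TTGgll) = 1/16

TtggLl gametes: TgL×2, Tgl×2, tgL×2, tgl×2
TTGgLl gametes: TGL×2, TGl×2, TgL×2, Tgl×2
TtggLl×TTGgLl grid (8·8=64): TTGgLL=4 TTGgLl=8 TTGgll=4 TTggLL=4 TTggLl=8 TTggll=4 TtGgLL=4 TtGgLl=8 TtGgll=4 TtggLL=4 TtggLl=8 Ttggll=4
TTGgll hits 4/64; gcd=4; 4÷4/64÷4 = 1/16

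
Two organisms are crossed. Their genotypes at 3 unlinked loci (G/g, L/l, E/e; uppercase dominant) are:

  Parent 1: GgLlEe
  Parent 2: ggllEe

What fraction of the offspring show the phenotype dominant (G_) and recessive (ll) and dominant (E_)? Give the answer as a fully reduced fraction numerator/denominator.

P(G_ ll E_) = 3/16

GgLlEe gametes: GLE×1, GLe×1, GlE×1, Gle×1, gLE×1, gLe×1, glE×1, gle×1
ggllEe gametes: glE×4, gle×4
GgLlEe×ggllEe grid (8·8=64): GgLlEE=4 GgLlEe=8 GgLlee=4 GgllEE=4 GgllEe=8 Ggllee=4 ggLlEE=4 ggLlEe=8 ggLlee=4 ggllEE=4 ggllEe=8 ggllee=4
G_ ll E_ hits 12/64; gcd=4; 12÷4/64÷4 = 3/16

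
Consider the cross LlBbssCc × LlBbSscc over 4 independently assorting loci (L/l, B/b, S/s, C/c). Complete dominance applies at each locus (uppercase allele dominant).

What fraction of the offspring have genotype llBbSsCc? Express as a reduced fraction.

P(llBbSsCc) = 1/32

LlBbssCc gametes: LBsC×2, LBsc×2, LbsC×2, Lbsc×2, lBsC×2, lBsc×2, lbsC×2, lbsc×2
LlBbSscc gametes: LBSc×2, LBsc×2, LbSc×2, Lbsc×2, lBSc×2, lBsc×2, lbSc×2, lbsc×2
LlBbssCc×LlBbSscc grid (16·16=256): LLBBSsCc=4 LLBBSscc=4 LLBBssCc=4 LLBBsscc=4 LLBbSsCc=8 LLBbSscc=8 LLBbssCc=8 LLBbsscc=8 LLbbSsCc=4 LLbbSscc=4 LLbbssCc=4 LLbbsscc=4 LlBBSsCc=8 LlBBSscc=8 LlBBssCc=8 LlBBsscc=8 LlBbSsCc=16 LlBbSscc=16 LlBbssCc=16 LlBbsscc=16 LlbbSsCc=8 LlbbSscc=8 LlbbssCc=8 Llbbsscc=8 llBBSsCc=4 llBBSscc=4 llBBssCc=4 llBBsscc=4 llBbSsCc=8 llBbSscc=8 llBbssCc=8 llBbsscc=8 llbbSsCc=4 llbbSscc=4 llbbssCc=4 llbbsscc=4
llBbSsCc hits 8/256; gcd=8; 8÷8/256÷8 = 1/32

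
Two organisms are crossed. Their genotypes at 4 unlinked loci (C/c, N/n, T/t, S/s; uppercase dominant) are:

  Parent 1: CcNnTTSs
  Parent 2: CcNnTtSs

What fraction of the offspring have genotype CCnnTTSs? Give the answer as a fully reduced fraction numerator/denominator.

CcNnTTSs gametes: CNTS×2, CNTs×2, CnTS×2, CnTs×2, cNTS×2, cNTs×2, cnTS×2, cnTs×2
CcNnTtSs gametes: CNTS×1, CNTs×1, CNtS×1, CNts×1, CnTS×1, CnTs×1, CntS×1, Cnts×1, cNTS×1, cNTs×1, cNtS×1, cNts×1, cnTS×1, cnTs×1, cntS×1, cnts×1
CcNnTTSs×CcNnTtSs grid (16·16=256): CCNNTTSS=2 CCNNTTSs=4 CCNNTTss=2 CCNNTtSS=2 CCNNTtSs=4 CCNNTtss=2 CCNnTTSS=4 CCNnTTSs=8 CCNnTTss=4 CCNnTtSS=4 CCNnTtSs=8 CCNnTtss=4 CCnnTTSS=2 CCnnTTSs=4 CCnnTTss=2 CCnnTtSS=2 CCnnTtSs=4 CCnnTtss=2 CcNNTTSS=4 CcNNTTSs=8 CcNNTTss=4 CcNNTtSS=4 CcNNTtSs=8 CcNNTtss=4 CcNnTTSS=8 CcNnTTSs=16 CcNnTTss=8 CcNnTtSS=8 CcNnTtSs=16 CcNnTtss=8 CcnnTTSS=4 CcnnTTSs=8 CcnnTTss=4 CcnnTtSS=4 CcnnTtSs=8 CcnnTtss=4 ccNNTTSS=2 ccNNTTSs=4 ccNNTTss=2 ccNNTtSS=2 ccNNTtSs=4 ccNNTtss=2 ccNnTTSS=4 ccNnTTSs=8 ccNnTTss=4 ccNnTtSS=4 ccNnTtSs=8 ccNnTtss=4 ccnnTTSS=2 ccnnTTSs=4 ccnnTTss=2 ccnnTtSS=2 ccnnTtSs=4 ccnnTtss=2
CCnnTTSs hits 4/256; gcd=4; 4÷4/256÷4 = 1/64

P(CCnnTTSs) = 1/64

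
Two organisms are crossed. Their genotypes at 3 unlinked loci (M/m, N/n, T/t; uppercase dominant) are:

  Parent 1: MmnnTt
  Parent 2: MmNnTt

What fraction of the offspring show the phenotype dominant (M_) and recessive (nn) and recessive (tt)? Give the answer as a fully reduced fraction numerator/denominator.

MmnnTt gametes: MnT×2, Mnt×2, mnT×2, mnt×2
MmNnTt gametes: MNT×1, MNt×1, MnT×1, Mnt×1, mNT×1, mNt×1, mnT×1, mnt×1
MmnnTt×MmNnTt grid (8·8=64): MMNnTT=2 MMNnTt=4 MMNntt=2 MMnnTT=2 MMnnTt=4 MMnntt=2 MmNnTT=4 MmNnTt=8 MmNntt=4 MmnnTT=4 MmnnTt=8 Mmnntt=4 mmNnTT=2 mmNnTt=4 mmNntt=2 mmnnTT=2 mmnnTt=4 mmnntt=2
M_ nn tt hits 6/64; gcd=2; 6÷2/64÷2 = 3/32

P(M_ nn tt) = 3/32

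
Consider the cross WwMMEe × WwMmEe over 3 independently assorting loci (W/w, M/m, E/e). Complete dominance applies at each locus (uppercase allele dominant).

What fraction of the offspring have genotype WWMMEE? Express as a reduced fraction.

P(WWMMEE) = 1/32

WwMMEe gametes: WME×2, WMe×2, wME×2, wMe×2
WwMmEe gametes: WME×1, WMe×1, WmE×1, Wme×1, wME×1, wMe×1, wmE×1, wme×1
WwMMEe×WwMmEe grid (8·8=64): WWMMEE=2 WWMMEe=4 WWMMee=2 WWMmEE=2 WWMmEe=4 WWMmee=2 WwMMEE=4 WwMMEe=8 WwMMee=4 WwMmEE=4 WwMmEe=8 WwMmee=4 wwMMEE=2 wwMMEe=4 wwMMee=2 wwMmEE=2 wwMmEe=4 wwMmee=2
WWMMEE hits 2/64; gcd=2; 2÷2/64÷2 = 1/32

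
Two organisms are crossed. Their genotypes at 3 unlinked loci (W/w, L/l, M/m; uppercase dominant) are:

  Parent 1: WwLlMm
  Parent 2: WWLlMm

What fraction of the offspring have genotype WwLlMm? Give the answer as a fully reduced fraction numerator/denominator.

WwLlMm gametes: WLM×1, WLm×1, WlM×1, Wlm×1, wLM×1, wLm×1, wlM×1, wlm×1
WWLlMm gametes: WLM×2, WLm×2, WlM×2, Wlm×2
WwLlMm×WWLlMm grid (8·8=64): WWLLMM=2 WWLLMm=4 WWLLmm=2 WWLlMM=4 WWLlMm=8 WWLlmm=4 WWllMM=2 WWllMm=4 WWllmm=2 WwLLMM=2 WwLLMm=4 WwLLmm=2 WwLlMM=4 WwLlMm=8 WwLlmm=4 WwllMM=2 WwllMm=4 Wwllmm=2
WwLlMm hits 8/64; gcd=8; 8÷8/64÷8 = 1/8

P(WwLlMm) = 1/8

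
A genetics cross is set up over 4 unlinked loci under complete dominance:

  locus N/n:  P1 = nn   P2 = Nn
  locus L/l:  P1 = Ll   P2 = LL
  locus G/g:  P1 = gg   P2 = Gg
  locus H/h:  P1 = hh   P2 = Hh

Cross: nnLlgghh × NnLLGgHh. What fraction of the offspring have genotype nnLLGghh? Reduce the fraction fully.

P(nnLLGghh) = 1/16

nnLlgghh gametes: nLgh×8, nlgh×8
NnLLGgHh gametes: NLGH×2, NLGh×2, NLgH×2, NLgh×2, nLGH×2, nLGh×2, nLgH×2, nLgh×2
nnLlgghh×NnLLGgHh grid (16·16=256): NnLLGgHh=16 NnLLGghh=16 NnLLggHh=16 NnLLgghh=16 NnLlGgHh=16 NnLlGghh=16 NnLlggHh=16 NnLlgghh=16 nnLLGgHh=16 nnLLGghh=16 nnLLggHh=16 nnLLgghh=16 nnLlGgHh=16 nnLlGghh=16 nnLlggHh=16 nnLlgghh=16
nnLLGghh hits 16/256; gcd=16; 16÷16/256÷16 = 1/16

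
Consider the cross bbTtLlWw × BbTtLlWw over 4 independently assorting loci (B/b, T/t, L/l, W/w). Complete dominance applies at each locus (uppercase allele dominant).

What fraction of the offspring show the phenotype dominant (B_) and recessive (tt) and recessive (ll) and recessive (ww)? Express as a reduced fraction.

bbTtLlWw gametes: bTLW×2, bTLw×2, bTlW×2, bTlw×2, btLW×2, btLw×2, btlW×2, btlw×2
BbTtLlWw gametes: BTLW×1, BTLw×1, BTlW×1, BTlw×1, BtLW×1, BtLw×1, BtlW×1, Btlw×1, bTLW×1, bTLw×1, bTlW×1, bTlw×1, btLW×1, btLw×1, btlW×1, btlw×1
bbTtLlWw×BbTtLlWw grid (16·16=256): BbTTLLWW=2 BbTTLLWw=4 BbTTLLww=2 BbTTLlWW=4 BbTTLlWw=8 BbTTLlww=4 BbTTllWW=2 BbTTllWw=4 BbTTllww=2 BbTtLLWW=4 BbTtLLWw=8 BbTtLLww=4 BbTtLlWW=8 BbTtLlWw=16 BbTtLlww=8 BbTtllWW=4 BbTtllWw=8 BbTtllww=4 BbttLLWW=2 BbttLLWw=4 BbttLLww=2 BbttLlWW=4 BbttLlWw=8 BbttLlww=4 BbttllWW=2 BbttllWw=4 Bbttllww=2 bbTTLLWW=2 bbTTLLWw=4 bbTTLLww=2 bbTTLlWW=4 bbTTLlWw=8 bbTTLlww=4 bbTTllWW=2 bbTTllWw=4 bbTTllww=2 bbTtLLWW=4 bbTtLLWw=8 bbTtLLww=4 bbTtLlWW=8 bbTtLlWw=16 bbTtLlww=8 bbTtllWW=4 bbTtllWw=8 bbTtllww=4 bbttLLWW=2 bbttLLWw=4 bbttLLww=2 bbttLlWW=4 bbttLlWw=8 bbttLlww=4 bbttllWW=2 bbttllWw=4 bbttllww=2
B_ tt ll ww hits 2/256; gcd=2; 2÷2/256÷2 = 1/128

P(B_ tt ll ww) = 1/128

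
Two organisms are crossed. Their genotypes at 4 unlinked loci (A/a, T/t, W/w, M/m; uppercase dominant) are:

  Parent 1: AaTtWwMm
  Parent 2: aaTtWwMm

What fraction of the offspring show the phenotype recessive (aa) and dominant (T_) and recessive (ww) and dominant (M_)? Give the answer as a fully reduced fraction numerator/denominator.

AaTtWwMm gametes: ATWM×1, ATWm×1, ATwM×1, ATwm×1, AtWM×1, AtWm×1, AtwM×1, Atwm×1, aTWM×1, aTWm×1, aTwM×1, aTwm×1, atWM×1, atWm×1, atwM×1, atwm×1
aaTtWwMm gametes: aTWM×2, aTWm×2, aTwM×2, aTwm×2, atWM×2, atWm×2, atwM×2, atwm×2
AaTtWwMm×aaTtWwMm grid (16·16=256): AaTTWWMM=2 AaTTWWMm=4 AaTTWWmm=2 AaTTWwMM=4 AaTTWwMm=8 AaTTWwmm=4 AaTTwwMM=2 AaTTwwMm=4 AaTTwwmm=2 AaTtWWMM=4 AaTtWWMm=8 AaTtWWmm=4 AaTtWwMM=8 AaTtWwMm=16 AaTtWwmm=8 AaTtwwMM=4 AaTtwwMm=8 AaTtwwmm=4 AattWWMM=2 AattWWMm=4 AattWWmm=2 AattWwMM=4 AattWwMm=8 AattWwmm=4 AattwwMM=2 AattwwMm=4 Aattwwmm=2 aaTTWWMM=2 aaTTWWMm=4 aaTTWWmm=2 aaTTWwMM=4 aaTTWwMm=8 aaTTWwmm=4 aaTTwwMM=2 aaTTwwMm=4 aaTTwwmm=2 aaTtWWMM=4 aaTtWWMm=8 aaTtWWmm=4 aaTtWwMM=8 aaTtWwMm=16 aaTtWwmm=8 aaTtwwMM=4 aaTtwwMm=8 aaTtwwmm=4 aattWWMM=2 aattWWMm=4 aattWWmm=2 aattWwMM=4 aattWwMm=8 aattWwmm=4 aattwwMM=2 aattwwMm=4 aattwwmm=2
aa T_ ww M_ hits 18/256; gcd=2; 18÷2/256÷2 = 9/128

P(aa T_ ww M_) = 9/128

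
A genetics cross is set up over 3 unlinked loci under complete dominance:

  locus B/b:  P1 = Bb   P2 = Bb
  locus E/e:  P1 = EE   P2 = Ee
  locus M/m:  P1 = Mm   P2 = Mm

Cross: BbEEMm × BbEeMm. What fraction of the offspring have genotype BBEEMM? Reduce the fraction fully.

BbEEMm gametes: BEM×2, BEm×2, bEM×2, bEm×2
BbEeMm gametes: BEM×1, BEm×1, BeM×1, Bem×1, bEM×1, bEm×1, beM×1, bem×1
BbEEMm×BbEeMm grid (8·8=64): BBEEMM=2 BBEEMm=4 BBEEmm=2 BBEeMM=2 BBEeMm=4 BBEemm=2 BbEEMM=4 BbEEMm=8 BbEEmm=4 BbEeMM=4 BbEeMm=8 BbEemm=4 bbEEMM=2 bbEEMm=4 bbEEmm=2 bbEeMM=2 bbEeMm=4 bbEemm=2
BBEEMM hits 2/64; gcd=2; 2÷2/64÷2 = 1/32

P(BBEEMM) = 1/32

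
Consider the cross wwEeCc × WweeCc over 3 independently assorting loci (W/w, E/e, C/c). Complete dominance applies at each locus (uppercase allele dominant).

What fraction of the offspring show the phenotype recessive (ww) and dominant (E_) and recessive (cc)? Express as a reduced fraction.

wwEeCc gametes: wEC×2, wEc×2, weC×2, wec×2
WweeCc gametes: WeC×2, Wec×2, weC×2, wec×2
wwEeCc×WweeCc grid (8·8=64): WwEeCC=4 WwEeCc=8 WwEecc=4 WweeCC=4 WweeCc=8 Wweecc=4 wwEeCC=4 wwEeCc=8 wwEecc=4 wweeCC=4 wweeCc=8 wweecc=4
ww E_ cc hits 4/64; gcd=4; 4÷4/64÷4 = 1/16

P(ww E_ cc) = 1/16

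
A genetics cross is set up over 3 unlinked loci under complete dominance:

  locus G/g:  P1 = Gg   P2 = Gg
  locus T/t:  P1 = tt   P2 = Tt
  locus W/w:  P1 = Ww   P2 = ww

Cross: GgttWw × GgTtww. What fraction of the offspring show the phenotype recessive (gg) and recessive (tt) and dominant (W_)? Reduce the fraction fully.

P(gg tt W_) = 1/16

GgttWw gametes: GtW×2, Gtw×2, gtW×2, gtw×2
GgTtww gametes: GTw×2, Gtw×2, gTw×2, gtw×2
GgttWw×GgTtww grid (8·8=64): GGTtWw=4 GGTtww=4 GGttWw=4 GGttww=4 GgTtWw=8 GgTtww=8 GgttWw=8 Ggttww=8 ggTtWw=4 ggTtww=4 ggttWw=4 ggttww=4
gg tt W_ hits 4/64; gcd=4; 4÷4/64÷4 = 1/16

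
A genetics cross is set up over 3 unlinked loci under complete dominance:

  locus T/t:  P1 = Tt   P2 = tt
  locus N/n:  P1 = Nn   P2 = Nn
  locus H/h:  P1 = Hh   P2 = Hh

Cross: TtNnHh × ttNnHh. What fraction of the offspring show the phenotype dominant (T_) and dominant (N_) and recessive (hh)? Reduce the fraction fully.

P(T_ N_ hh) = 3/32

TtNnHh gametes: TNH×1, TNh×1, TnH×1, Tnh×1, tNH×1, tNh×1, tnH×1, tnh×1
ttNnHh gametes: tNH×2, tNh×2, tnH×2, tnh×2
TtNnHh×ttNnHh grid (8·8=64): TtNNHH=2 TtNNHh=4 TtNNhh=2 TtNnHH=4 TtNnHh=8 TtNnhh=4 TtnnHH=2 TtnnHh=4 Ttnnhh=2 ttNNHH=2 ttNNHh=4 ttNNhh=2 ttNnHH=4 ttNnHh=8 ttNnhh=4 ttnnHH=2 ttnnHh=4 ttnnhh=2
T_ N_ hh hits 6/64; gcd=2; 6÷2/64÷2 = 3/32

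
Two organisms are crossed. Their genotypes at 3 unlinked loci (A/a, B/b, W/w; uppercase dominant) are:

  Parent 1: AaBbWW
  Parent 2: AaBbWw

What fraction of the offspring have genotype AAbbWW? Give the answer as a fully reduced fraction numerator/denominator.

AaBbWW gametes: ABW×2, AbW×2, aBW×2, abW×2
AaBbWw gametes: ABW×1, ABw×1, AbW×1, Abw×1, aBW×1, aBw×1, abW×1, abw×1
AaBbWW×AaBbWw grid (8·8=64): AABBWW=2 AABBWw=2 AABbWW=4 AABbWw=4 AAbbWW=2 AAbbWw=2 AaBBWW=4 AaBBWw=4 AaBbWW=8 AaBbWw=8 AabbWW=4 AabbWw=4 aaBBWW=2 aaBBWw=2 aaBbWW=4 aaBbWw=4 aabbWW=2 aabbWw=2
AAbbWW hits 2/64; gcd=2; 2÷2/64÷2 = 1/32

P(AAbbWW) = 1/32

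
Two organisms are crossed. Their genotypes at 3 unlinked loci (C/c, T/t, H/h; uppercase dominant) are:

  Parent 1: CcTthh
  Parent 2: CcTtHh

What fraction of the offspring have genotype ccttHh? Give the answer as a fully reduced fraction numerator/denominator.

P(ccttHh) = 1/32

CcTthh gametes: CTh×2, Cth×2, cTh×2, cth×2
CcTtHh gametes: CTH×1, CTh×1, CtH×1, Cth×1, cTH×1, cTh×1, ctH×1, cth×1
CcTthh×CcTtHh grid (8·8=64): CCTTHh=2 CCTThh=2 CCTtHh=4 CCTthh=4 CCttHh=2 CCtthh=2 CcTTHh=4 CcTThh=4 CcTtHh=8 CcTthh=8 CcttHh=4 Cctthh=4 ccTTHh=2 ccTThh=2 ccTtHh=4 ccTthh=4 ccttHh=2 cctthh=2
ccttHh hits 2/64; gcd=2; 2÷2/64÷2 = 1/32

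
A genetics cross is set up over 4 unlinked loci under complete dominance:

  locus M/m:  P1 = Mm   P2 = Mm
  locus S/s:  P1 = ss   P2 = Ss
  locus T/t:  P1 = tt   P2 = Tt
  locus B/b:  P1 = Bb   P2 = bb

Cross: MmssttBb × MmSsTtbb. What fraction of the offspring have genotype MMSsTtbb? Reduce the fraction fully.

P(MMSsTtbb) = 1/32

MmssttBb gametes: MstB×4, Mstb×4, mstB×4, mstb×4
MmSsTtbb gametes: MSTb×2, MStb×2, MsTb×2, Mstb×2, mSTb×2, mStb×2, msTb×2, mstb×2
MmssttBb×MmSsTtbb grid (16·16=256): MMSsTtBb=8 MMSsTtbb=8 MMSsttBb=8 MMSsttbb=8 MMssTtBb=8 MMssTtbb=8 MMssttBb=8 MMssttbb=8 MmSsTtBb=16 MmSsTtbb=16 MmSsttBb=16 MmSsttbb=16 MmssTtBb=16 MmssTtbb=16 MmssttBb=16 Mmssttbb=16 mmSsTtBb=8 mmSsTtbb=8 mmSsttBb=8 mmSsttbb=8 mmssTtBb=8 mmssTtbb=8 mmssttBb=8 mmssttbb=8
MMSsTtbb hits 8/256; gcd=8; 8÷8/256÷8 = 1/32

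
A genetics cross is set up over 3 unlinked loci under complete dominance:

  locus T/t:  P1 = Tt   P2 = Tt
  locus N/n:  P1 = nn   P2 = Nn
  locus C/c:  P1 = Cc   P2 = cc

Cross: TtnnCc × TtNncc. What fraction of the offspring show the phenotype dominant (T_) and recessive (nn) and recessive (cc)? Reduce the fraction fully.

P(T_ nn cc) = 3/16

TtnnCc gametes: TnC×2, Tnc×2, tnC×2, tnc×2
TtNncc gametes: TNc×2, Tnc×2, tNc×2, tnc×2
TtnnCc×TtNncc grid (8·8=64): TTNnCc=4 TTNncc=4 TTnnCc=4 TTnncc=4 TtNnCc=8 TtNncc=8 TtnnCc=8 Ttnncc=8 ttNnCc=4 ttNncc=4 ttnnCc=4 ttnncc=4
T_ nn cc hits 12/64; gcd=4; 12÷4/64÷4 = 3/16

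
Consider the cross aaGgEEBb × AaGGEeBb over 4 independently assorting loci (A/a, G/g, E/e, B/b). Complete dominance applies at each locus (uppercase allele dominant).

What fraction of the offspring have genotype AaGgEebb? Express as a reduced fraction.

P(AaGgEebb) = 1/32

aaGgEEBb gametes: aGEB×4, aGEb×4, agEB×4, agEb×4
AaGGEeBb gametes: AGEB×2, AGEb×2, AGeB×2, AGeb×2, aGEB×2, aGEb×2, aGeB×2, aGeb×2
aaGgEEBb×AaGGEeBb grid (16·16=256): AaGGEEBB=8 AaGGEEBb=16 AaGGEEbb=8 AaGGEeBB=8 AaGGEeBb=16 AaGGEebb=8 AaGgEEBB=8 AaGgEEBb=16 AaGgEEbb=8 AaGgEeBB=8 AaGgEeBb=16 AaGgEebb=8 aaGGEEBB=8 aaGGEEBb=16 aaGGEEbb=8 aaGGEeBB=8 aaGGEeBb=16 aaGGEebb=8 aaGgEEBB=8 aaGgEEBb=16 aaGgEEbb=8 aaGgEeBB=8 aaGgEeBb=16 aaGgEebb=8
AaGgEebb hits 8/256; gcd=8; 8÷8/256÷8 = 1/32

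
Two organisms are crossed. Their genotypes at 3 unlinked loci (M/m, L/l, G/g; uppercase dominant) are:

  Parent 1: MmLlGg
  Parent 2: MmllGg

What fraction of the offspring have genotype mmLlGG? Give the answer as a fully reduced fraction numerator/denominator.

P(mmLlGG) = 1/32

MmLlGg gametes: MLG×1, MLg×1, MlG×1, Mlg×1, mLG×1, mLg×1, mlG×1, mlg×1
MmllGg gametes: MlG×2, Mlg×2, mlG×2, mlg×2
MmLlGg×MmllGg grid (8·8=64): MMLlGG=2 MMLlGg=4 MMLlgg=2 MMllGG=2 MMllGg=4 MMllgg=2 MmLlGG=4 MmLlGg=8 MmLlgg=4 MmllGG=4 MmllGg=8 Mmllgg=4 mmLlGG=2 mmLlGg=4 mmLlgg=2 mmllGG=2 mmllGg=4 mmllgg=2
mmLlGG hits 2/64; gcd=2; 2÷2/64÷2 = 1/32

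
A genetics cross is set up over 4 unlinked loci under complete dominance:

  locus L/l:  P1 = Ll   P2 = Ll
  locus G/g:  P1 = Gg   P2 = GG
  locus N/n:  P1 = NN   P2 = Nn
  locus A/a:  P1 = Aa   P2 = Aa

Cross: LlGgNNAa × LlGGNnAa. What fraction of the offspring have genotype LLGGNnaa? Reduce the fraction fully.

LlGgNNAa gametes: LGNA×2, LGNa×2, LgNA×2, LgNa×2, lGNA×2, lGNa×2, lgNA×2, lgNa×2
LlGGNnAa gametes: LGNA×2, LGNa×2, LGnA×2, LGna×2, lGNA×2, lGNa×2, lGnA×2, lGna×2
LlGgNNAa×LlGGNnAa grid (16·16=256): LLGGNNAA=4 LLGGNNAa=8 LLGGNNaa=4 LLGGNnAA=4 LLGGNnAa=8 LLGGNnaa=4 LLGgNNAA=4 LLGgNNAa=8 LLGgNNaa=4 LLGgNnAA=4 LLGgNnAa=8 LLGgNnaa=4 LlGGNNAA=8 LlGGNNAa=16 LlGGNNaa=8 LlGGNnAA=8 LlGGNnAa=16 LlGGNnaa=8 LlGgNNAA=8 LlGgNNAa=16 LlGgNNaa=8 LlGgNnAA=8 LlGgNnAa=16 LlGgNnaa=8 llGGNNAA=4 llGGNNAa=8 llGGNNaa=4 llGGNnAA=4 llGGNnAa=8 llGGNnaa=4 llGgNNAA=4 llGgNNAa=8 llGgNNaa=4 llGgNnAA=4 llGgNnAa=8 llGgNnaa=4
LLGGNnaa hits 4/256; gcd=4; 4÷4/256÷4 = 1/64

P(LLGGNnaa) = 1/64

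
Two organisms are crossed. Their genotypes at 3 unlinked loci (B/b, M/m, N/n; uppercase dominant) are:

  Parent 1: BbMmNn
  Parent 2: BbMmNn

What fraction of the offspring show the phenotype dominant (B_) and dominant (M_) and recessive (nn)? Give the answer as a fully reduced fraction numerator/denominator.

P(B_ M_ nn) = 9/64

BbMmNn gametes: BMN×1, BMn×1, BmN×1, Bmn×1, bMN×1, bMn×1, bmN×1, bmn×1
BbMmNn gametes: BMN×1, BMn×1, BmN×1, Bmn×1, bMN×1, bMn×1, bmN×1, bmn×1
BbMmNn×BbMmNn grid (8·8=64): BBMMNN=1 BBMMNn=2 BBMMnn=1 BBMmNN=2 BBMmNn=4 BBMmnn=2 BBmmNN=1 BBmmNn=2 BBmmnn=1 BbMMNN=2 BbMMNn=4 BbMMnn=2 BbMmNN=4 BbMmNn=8 BbMmnn=4 BbmmNN=2 BbmmNn=4 Bbmmnn=2 bbMMNN=1 bbMMNn=2 bbMMnn=1 bbMmNN=2 bbMmNn=4 bbMmnn=2 bbmmNN=1 bbmmNn=2 bbmmnn=1
B_ M_ nn hits 9/64; gcd=1; 9÷1/64÷1 = 9/64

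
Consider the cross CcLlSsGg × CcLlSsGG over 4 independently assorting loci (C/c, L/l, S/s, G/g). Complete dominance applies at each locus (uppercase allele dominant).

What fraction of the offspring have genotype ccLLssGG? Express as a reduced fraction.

CcLlSsGg gametes: CLSG×1, CLSg×1, CLsG×1, CLsg×1, ClSG×1, ClSg×1, ClsG×1, Clsg×1, cLSG×1, cLSg×1, cLsG×1, cLsg×1, clSG×1, clSg×1, clsG×1, clsg×1
CcLlSsGG gametes: CLSG×2, CLsG×2, ClSG×2, ClsG×2, cLSG×2, cLsG×2, clSG×2, clsG×2
CcLlSsGg×CcLlSsGG grid (16·16=256): CCLLSSGG=2 CCLLSSGg=2 CCLLSsGG=4 CCLLSsGg=4 CCLLssGG=2 CCLLssGg=2 CCLlSSGG=4 CCLlSSGg=4 CCLlSsGG=8 CCLlSsGg=8 CCLlssGG=4 CCLlssGg=4 CCllSSGG=2 CCllSSGg=2 CCllSsGG=4 CCllSsGg=4 CCllssGG=2 CCllssGg=2 CcLLSSGG=4 CcLLSSGg=4 CcLLSsGG=8 CcLLSsGg=8 CcLLssGG=4 CcLLssGg=4 CcLlSSGG=8 CcLlSSGg=8 CcLlSsGG=16 CcLlSsGg=16 CcLlssGG=8 CcLlssGg=8 CcllSSGG=4 CcllSSGg=4 CcllSsGG=8 CcllSsGg=8 CcllssGG=4 CcllssGg=4 ccLLSSGG=2 ccLLSSGg=2 ccLLSsGG=4 ccLLSsGg=4 ccLLssGG=2 ccLLssGg=2 ccLlSSGG=4 ccLlSSGg=4 ccLlSsGG=8 ccLlSsGg=8 ccLlssGG=4 ccLlssGg=4 ccllSSGG=2 ccllSSGg=2 ccllSsGG=4 ccllSsGg=4 ccllssGG=2 ccllssGg=2
ccLLssGG hits 2/256; gcd=2; 2÷2/256÷2 = 1/128

P(ccLLssGG) = 1/128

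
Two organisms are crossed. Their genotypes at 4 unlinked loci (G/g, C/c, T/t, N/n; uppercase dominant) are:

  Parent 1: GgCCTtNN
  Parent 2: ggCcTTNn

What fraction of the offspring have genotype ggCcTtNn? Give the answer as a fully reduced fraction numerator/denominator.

GgCCTtNN gametes: GCTN×4, GCtN×4, gCTN×4, gCtN×4
ggCcTTNn gametes: gCTN×4, gCTn×4, gcTN×4, gcTn×4
GgCCTtNN×ggCcTTNn grid (16·16=256): GgCCTTNN=16 GgCCTTNn=16 GgCCTtNN=16 GgCCTtNn=16 GgCcTTNN=16 GgCcTTNn=16 GgCcTtNN=16 GgCcTtNn=16 ggCCTTNN=16 ggCCTTNn=16 ggCCTtNN=16 ggCCTtNn=16 ggCcTTNN=16 ggCcTTNn=16 ggCcTtNN=16 ggCcTtNn=16
ggCcTtNn hits 16/256; gcd=16; 16÷16/256÷16 = 1/16

P(ggCcTtNn) = 1/16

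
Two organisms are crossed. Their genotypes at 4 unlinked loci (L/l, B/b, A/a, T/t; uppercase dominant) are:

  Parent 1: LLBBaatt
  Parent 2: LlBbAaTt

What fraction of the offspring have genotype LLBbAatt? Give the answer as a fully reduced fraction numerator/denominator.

P(LLBbAatt) = 1/16

LLBBaatt gametes: LBat×16
LlBbAaTt gametes: LBAT×1, LBAt×1, LBaT×1, LBat×1, LbAT×1, LbAt×1, LbaT×1, Lbat×1, lBAT×1, lBAt×1, lBaT×1, lBat×1, lbAT×1, lbAt×1, lbaT×1, lbat×1
LLBBaatt×LlBbAaTt grid (16·16=256): LLBBAaTt=16 LLBBAatt=16 LLBBaaTt=16 LLBBaatt=16 LLBbAaTt=16 LLBbAatt=16 LLBbaaTt=16 LLBbaatt=16 LlBBAaTt=16 LlBBAatt=16 LlBBaaTt=16 LlBBaatt=16 LlBbAaTt=16 LlBbAatt=16 LlBbaaTt=16 LlBbaatt=16
LLBbAatt hits 16/256; gcd=16; 16÷16/256÷16 = 1/16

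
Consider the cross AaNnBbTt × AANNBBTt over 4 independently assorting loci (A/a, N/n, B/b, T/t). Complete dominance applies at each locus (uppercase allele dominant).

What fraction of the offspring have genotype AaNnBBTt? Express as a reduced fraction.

P(AaNnBBTt) = 1/16

AaNnBbTt gametes: ANBT×1, ANBt×1, ANbT×1, ANbt×1, AnBT×1, AnBt×1, AnbT×1, Anbt×1, aNBT×1, aNBt×1, aNbT×1, aNbt×1, anBT×1, anBt×1, anbT×1, anbt×1
AANNBBTt gametes: ANBT×8, ANBt×8
AaNnBbTt×AANNBBTt grid (16·16=256): AANNBBTT=8 AANNBBTt=16 AANNBBtt=8 AANNBbTT=8 AANNBbTt=16 AANNBbtt=8 AANnBBTT=8 AANnBBTt=16 AANnBBtt=8 AANnBbTT=8 AANnBbTt=16 AANnBbtt=8 AaNNBBTT=8 AaNNBBTt=16 AaNNBBtt=8 AaNNBbTT=8 AaNNBbTt=16 AaNNBbtt=8 AaNnBBTT=8 AaNnBBTt=16 AaNnBBtt=8 AaNnBbTT=8 AaNnBbTt=16 AaNnBbtt=8
AaNnBBTt hits 16/256; gcd=16; 16÷16/256÷16 = 1/16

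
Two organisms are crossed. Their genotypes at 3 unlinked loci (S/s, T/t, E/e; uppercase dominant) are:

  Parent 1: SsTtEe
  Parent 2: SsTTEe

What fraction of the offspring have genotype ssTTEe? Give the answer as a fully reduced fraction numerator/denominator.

P(ssTTEe) = 1/16

SsTtEe gametes: STE×1, STe×1, StE×1, Ste×1, sTE×1, sTe×1, stE×1, ste×1
SsTTEe gametes: STE×2, STe×2, sTE×2, sTe×2
SsTtEe×SsTTEe grid (8·8=64): SSTTEE=2 SSTTEe=4 SSTTee=2 SSTtEE=2 SSTtEe=4 SSTtee=2 SsTTEE=4 SsTTEe=8 SsTTee=4 SsTtEE=4 SsTtEe=8 SsTtee=4 ssTTEE=2 ssTTEe=4 ssTTee=2 ssTtEE=2 ssTtEe=4 ssTtee=2
ssTTEe hits 4/64; gcd=4; 4÷4/64÷4 = 1/16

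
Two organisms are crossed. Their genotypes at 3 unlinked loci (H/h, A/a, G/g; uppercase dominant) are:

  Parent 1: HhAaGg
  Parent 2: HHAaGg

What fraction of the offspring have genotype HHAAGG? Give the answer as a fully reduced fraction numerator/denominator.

P(HHAAGG) = 1/32

HhAaGg gametes: HAG×1, HAg×1, HaG×1, Hag×1, hAG×1, hAg×1, haG×1, hag×1
HHAaGg gametes: HAG×2, HAg×2, HaG×2, Hag×2
HhAaGg×HHAaGg grid (8·8=64): HHAAGG=2 HHAAGg=4 HHAAgg=2 HHAaGG=4 HHAaGg=8 HHAagg=4 HHaaGG=2 HHaaGg=4 HHaagg=2 HhAAGG=2 HhAAGg=4 HhAAgg=2 HhAaGG=4 HhAaGg=8 HhAagg=4 HhaaGG=2 HhaaGg=4 Hhaagg=2
HHAAGG hits 2/64; gcd=2; 2÷2/64÷2 = 1/32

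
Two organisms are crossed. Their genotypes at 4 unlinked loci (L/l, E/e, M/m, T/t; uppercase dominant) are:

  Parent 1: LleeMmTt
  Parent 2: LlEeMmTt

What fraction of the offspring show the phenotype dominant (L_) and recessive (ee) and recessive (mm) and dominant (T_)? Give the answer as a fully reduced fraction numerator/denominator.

LleeMmTt gametes: LeMT×2, LeMt×2, LemT×2, Lemt×2, leMT×2, leMt×2, lemT×2, lemt×2
LlEeMmTt gametes: LEMT×1, LEMt×1, LEmT×1, LEmt×1, LeMT×1, LeMt×1, LemT×1, Lemt×1, lEMT×1, lEMt×1, lEmT×1, lEmt×1, leMT×1, leMt×1, lemT×1, lemt×1
LleeMmTt×LlEeMmTt grid (16·16=256): LLEeMMTT=2 LLEeMMTt=4 LLEeMMtt=2 LLEeMmTT=4 LLEeMmTt=8 LLEeMmtt=4 LLEemmTT=2 LLEemmTt=4 LLEemmtt=2 LLeeMMTT=2 LLeeMMTt=4 LLeeMMtt=2 LLeeMmTT=4 LLeeMmTt=8 LLeeMmtt=4 LLeemmTT=2 LLeemmTt=4 LLeemmtt=2 LlEeMMTT=4 LlEeMMTt=8 LlEeMMtt=4 LlEeMmTT=8 LlEeMmTt=16 LlEeMmtt=8 LlEemmTT=4 LlEemmTt=8 LlEemmtt=4 LleeMMTT=4 LleeMMTt=8 LleeMMtt=4 LleeMmTT=8 LleeMmTt=16 LleeMmtt=8 LleemmTT=4 LleemmTt=8 Lleemmtt=4 llEeMMTT=2 llEeMMTt=4 llEeMMtt=2 llEeMmTT=4 llEeMmTt=8 llEeMmtt=4 llEemmTT=2 llEemmTt=4 llEemmtt=2 lleeMMTT=2 lleeMMTt=4 lleeMMtt=2 lleeMmTT=4 lleeMmTt=8 lleeMmtt=4 lleemmTT=2 lleemmTt=4 lleemmtt=2
L_ ee mm T_ hits 18/256; gcd=2; 18÷2/256÷2 = 9/128

P(L_ ee mm T_) = 9/128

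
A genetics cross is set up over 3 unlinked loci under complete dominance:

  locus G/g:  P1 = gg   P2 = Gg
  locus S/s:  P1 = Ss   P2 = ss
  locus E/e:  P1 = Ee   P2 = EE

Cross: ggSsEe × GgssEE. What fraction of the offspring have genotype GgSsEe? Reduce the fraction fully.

ggSsEe gametes: gSE×2, gSe×2, gsE×2, gse×2
GgssEE gametes: GsE×4, gsE×4
ggSsEe×GgssEE grid (8·8=64): GgSsEE=8 GgSsEe=8 GgssEE=8 GgssEe=8 ggSsEE=8 ggSsEe=8 ggssEE=8 ggssEe=8
GgSsEe hits 8/64; gcd=8; 8÷8/64÷8 = 1/8

P(GgSsEe) = 1/8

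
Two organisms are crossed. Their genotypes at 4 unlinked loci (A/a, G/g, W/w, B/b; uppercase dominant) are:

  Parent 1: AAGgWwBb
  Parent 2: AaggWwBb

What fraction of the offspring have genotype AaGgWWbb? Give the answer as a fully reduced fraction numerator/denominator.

AAGgWwBb gametes: AGWB×2, AGWb×2, AGwB×2, AGwb×2, AgWB×2, AgWb×2, AgwB×2, Agwb×2
AaggWwBb gametes: AgWB×2, AgWb×2, AgwB×2, Agwb×2, agWB×2, agWb×2, agwB×2, agwb×2
AAGgWwBb×AaggWwBb grid (16·16=256): AAGgWWBB=4 AAGgWWBb=8 AAGgWWbb=4 AAGgWwBB=8 AAGgWwBb=16 AAGgWwbb=8 AAGgwwBB=4 AAGgwwBb=8 AAGgwwbb=4 AAggWWBB=4 AAggWWBb=8 AAggWWbb=4 AAggWwBB=8 AAggWwBb=16 AAggWwbb=8 AAggwwBB=4 AAggwwBb=8 AAggwwbb=4 AaGgWWBB=4 AaGgWWBb=8 AaGgWWbb=4 AaGgWwBB=8 AaGgWwBb=16 AaGgWwbb=8 AaGgwwBB=4 AaGgwwBb=8 AaGgwwbb=4 AaggWWBB=4 AaggWWBb=8 AaggWWbb=4 AaggWwBB=8 AaggWwBb=16 AaggWwbb=8 AaggwwBB=4 AaggwwBb=8 Aaggwwbb=4
AaGgWWbb hits 4/256; gcd=4; 4÷4/256÷4 = 1/64

P(AaGgWWbb) = 1/64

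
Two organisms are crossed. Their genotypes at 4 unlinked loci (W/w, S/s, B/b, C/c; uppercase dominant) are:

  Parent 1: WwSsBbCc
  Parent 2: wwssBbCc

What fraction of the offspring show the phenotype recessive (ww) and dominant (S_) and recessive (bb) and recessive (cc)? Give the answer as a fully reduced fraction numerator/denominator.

WwSsBbCc gametes: WSBC×1, WSBc×1, WSbC×1, WSbc×1, WsBC×1, WsBc×1, WsbC×1, Wsbc×1, wSBC×1, wSBc×1, wSbC×1, wSbc×1, wsBC×1, wsBc×1, wsbC×1, wsbc×1
wwssBbCc gametes: wsBC×4, wsBc×4, wsbC×4, wsbc×4
WwSsBbCc×wwssBbCc grid (16·16=256): WwSsBBCC=4 WwSsBBCc=8 WwSsBBcc=4 WwSsBbCC=8 WwSsBbCc=16 WwSsBbcc=8 WwSsbbCC=4 WwSsbbCc=8 WwSsbbcc=4 WwssBBCC=4 WwssBBCc=8 WwssBBcc=4 WwssBbCC=8 WwssBbCc=16 WwssBbcc=8 WwssbbCC=4 WwssbbCc=8 Wwssbbcc=4 wwSsBBCC=4 wwSsBBCc=8 wwSsBBcc=4 wwSsBbCC=8 wwSsBbCc=16 wwSsBbcc=8 wwSsbbCC=4 wwSsbbCc=8 wwSsbbcc=4 wwssBBCC=4 wwssBBCc=8 wwssBBcc=4 wwssBbCC=8 wwssBbCc=16 wwssBbcc=8 wwssbbCC=4 wwssbbCc=8 wwssbbcc=4
ww S_ bb cc hits 4/256; gcd=4; 4÷4/256÷4 = 1/64

P(ww S_ bb cc) = 1/64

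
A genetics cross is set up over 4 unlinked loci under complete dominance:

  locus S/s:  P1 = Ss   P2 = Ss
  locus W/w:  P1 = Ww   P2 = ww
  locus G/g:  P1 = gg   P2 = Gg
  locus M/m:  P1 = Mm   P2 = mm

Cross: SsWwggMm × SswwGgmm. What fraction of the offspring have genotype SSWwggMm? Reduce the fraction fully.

P(SSWwggMm) = 1/32

SsWwggMm gametes: SWgM×2, SWgm×2, SwgM×2, Swgm×2, sWgM×2, sWgm×2, swgM×2, swgm×2
SswwGgmm gametes: SwGm×4, Swgm×4, swGm×4, swgm×4
SsWwggMm×SswwGgmm grid (16·16=256): SSWwGgMm=8 SSWwGgmm=8 SSWwggMm=8 SSWwggmm=8 SSwwGgMm=8 SSwwGgmm=8 SSwwggMm=8 SSwwggmm=8 SsWwGgMm=16 SsWwGgmm=16 SsWwggMm=16 SsWwggmm=16 SswwGgMm=16 SswwGgmm=16 SswwggMm=16 Sswwggmm=16 ssWwGgMm=8 ssWwGgmm=8 ssWwggMm=8 ssWwggmm=8 sswwGgMm=8 sswwGgmm=8 sswwggMm=8 sswwggmm=8
SSWwggMm hits 8/256; gcd=8; 8÷8/256÷8 = 1/32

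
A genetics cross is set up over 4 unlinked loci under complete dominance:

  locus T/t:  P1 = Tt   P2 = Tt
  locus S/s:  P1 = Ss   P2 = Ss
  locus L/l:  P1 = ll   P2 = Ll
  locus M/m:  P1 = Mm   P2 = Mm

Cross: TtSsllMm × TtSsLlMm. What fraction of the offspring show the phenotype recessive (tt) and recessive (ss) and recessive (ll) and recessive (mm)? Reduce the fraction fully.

P(tt ss ll mm) = 1/128

TtSsllMm gametes: TSlM×2, TSlm×2, TslM×2, Tslm×2, tSlM×2, tSlm×2, tslM×2, tslm×2
TtSsLlMm gametes: TSLM×1, TSLm×1, TSlM×1, TSlm×1, TsLM×1, TsLm×1, TslM×1, Tslm×1, tSLM×1, tSLm×1, tSlM×1, tSlm×1, tsLM×1, tsLm×1, tslM×1, tslm×1
TtSsllMm×TtSsLlMm grid (16·16=256): TTSSLlMM=2 TTSSLlMm=4 TTSSLlmm=2 TTSSllMM=2 TTSSllMm=4 TTSSllmm=2 TTSsLlMM=4 TTSsLlMm=8 TTSsLlmm=4 TTSsllMM=4 TTSsllMm=8 TTSsllmm=4 TTssLlMM=2 TTssLlMm=4 TTssLlmm=2 TTssllMM=2 TTssllMm=4 TTssllmm=2 TtSSLlMM=4 TtSSLlMm=8 TtSSLlmm=4 TtSSllMM=4 TtSSllMm=8 TtSSllmm=4 TtSsLlMM=8 TtSsLlMm=16 TtSsLlmm=8 TtSsllMM=8 TtSsllMm=16 TtSsllmm=8 TtssLlMM=4 TtssLlMm=8 TtssLlmm=4 TtssllMM=4 TtssllMm=8 Ttssllmm=4 ttSSLlMM=2 ttSSLlMm=4 ttSSLlmm=2 ttSSllMM=2 ttSSllMm=4 ttSSllmm=2 ttSsLlMM=4 ttSsLlMm=8 ttSsLlmm=4 ttSsllMM=4 ttSsllMm=8 ttSsllmm=4 ttssLlMM=2 ttssLlMm=4 ttssLlmm=2 ttssllMM=2 ttssllMm=4 ttssllmm=2
tt ss ll mm hits 2/256; gcd=2; 2÷2/256÷2 = 1/128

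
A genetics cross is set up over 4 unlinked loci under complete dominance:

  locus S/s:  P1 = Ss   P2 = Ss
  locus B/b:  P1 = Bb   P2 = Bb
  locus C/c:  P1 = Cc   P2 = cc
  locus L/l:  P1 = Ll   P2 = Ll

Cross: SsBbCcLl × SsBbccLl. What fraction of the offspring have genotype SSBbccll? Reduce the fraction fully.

P(SSBbccll) = 1/64

SsBbCcLl gametes: SBCL×1, SBCl×1, SBcL×1, SBcl×1, SbCL×1, SbCl×1, SbcL×1, Sbcl×1, sBCL×1, sBCl×1, sBcL×1, sBcl×1, sbCL×1, sbCl×1, sbcL×1, sbcl×1
SsBbccLl gametes: SBcL×2, SBcl×2, SbcL×2, Sbcl×2, sBcL×2, sBcl×2, sbcL×2, sbcl×2
SsBbCcLl×SsBbccLl grid (16·16=256): SSBBCcLL=2 SSBBCcLl=4 SSBBCcll=2 SSBBccLL=2 SSBBccLl=4 SSBBccll=2 SSBbCcLL=4 SSBbCcLl=8 SSBbCcll=4 SSBbccLL=4 SSBbccLl=8 SSBbccll=4 SSbbCcLL=2 SSbbCcLl=4 SSbbCcll=2 SSbbccLL=2 SSbbccLl=4 SSbbccll=2 SsBBCcLL=4 SsBBCcLl=8 SsBBCcll=4 SsBBccLL=4 SsBBccLl=8 SsBBccll=4 SsBbCcLL=8 SsBbCcLl=16 SsBbCcll=8 SsBbccLL=8 SsBbccLl=16 SsBbccll=8 SsbbCcLL=4 SsbbCcLl=8 SsbbCcll=4 SsbbccLL=4 SsbbccLl=8 Ssbbccll=4 ssBBCcLL=2 ssBBCcLl=4 ssBBCcll=2 ssBBccLL=2 ssBBccLl=4 ssBBccll=2 ssBbCcLL=4 ssBbCcLl=8 ssBbCcll=4 ssBbccLL=4 ssBbccLl=8 ssBbccll=4 ssbbCcLL=2 ssbbCcLl=4 ssbbCcll=2 ssbbccLL=2 ssbbccLl=4 ssbbccll=2
SSBbccll hits 4/256; gcd=4; 4÷4/256÷4 = 1/64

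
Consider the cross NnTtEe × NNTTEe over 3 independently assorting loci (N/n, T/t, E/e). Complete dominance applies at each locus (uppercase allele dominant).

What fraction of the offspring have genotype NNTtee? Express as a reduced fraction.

P(NNTtee) = 1/16

NnTtEe gametes: NTE×1, NTe×1, NtE×1, Nte×1, nTE×1, nTe×1, ntE×1, nte×1
NNTTEe gametes: NTE×4, NTe×4
NnTtEe×NNTTEe grid (8·8=64): NNTTEE=4 NNTTEe=8 NNTTee=4 NNTtEE=4 NNTtEe=8 NNTtee=4 NnTTEE=4 NnTTEe=8 NnTTee=4 NnTtEE=4 NnTtEe=8 NnTtee=4
NNTtee hits 4/64; gcd=4; 4÷4/64÷4 = 1/16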